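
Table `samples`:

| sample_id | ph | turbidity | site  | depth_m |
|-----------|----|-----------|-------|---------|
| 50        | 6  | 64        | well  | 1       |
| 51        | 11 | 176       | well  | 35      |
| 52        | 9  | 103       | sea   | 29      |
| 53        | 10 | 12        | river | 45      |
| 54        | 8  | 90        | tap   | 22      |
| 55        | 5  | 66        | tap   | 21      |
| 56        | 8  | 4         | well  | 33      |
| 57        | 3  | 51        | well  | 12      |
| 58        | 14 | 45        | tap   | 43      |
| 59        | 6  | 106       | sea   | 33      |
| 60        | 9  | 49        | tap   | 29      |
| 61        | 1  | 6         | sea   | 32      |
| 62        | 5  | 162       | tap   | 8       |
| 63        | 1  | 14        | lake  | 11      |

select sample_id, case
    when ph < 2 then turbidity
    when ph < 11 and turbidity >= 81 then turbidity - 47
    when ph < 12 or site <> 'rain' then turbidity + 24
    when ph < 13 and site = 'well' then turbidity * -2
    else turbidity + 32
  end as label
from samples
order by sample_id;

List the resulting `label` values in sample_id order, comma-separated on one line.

sample_id=50: ph < 12 or site <> 'rain' → 88
sample_id=51: ph < 12 or site <> 'rain' → 200
sample_id=52: ph < 11 and turbidity >= 81 → 56
sample_id=53: ph < 12 or site <> 'rain' → 36
sample_id=54: ph < 11 and turbidity >= 81 → 43
sample_id=55: ph < 12 or site <> 'rain' → 90
sample_id=56: ph < 12 or site <> 'rain' → 28
sample_id=57: ph < 12 or site <> 'rain' → 75
sample_id=58: ph < 12 or site <> 'rain' → 69
sample_id=59: ph < 11 and turbidity >= 81 → 59
sample_id=60: ph < 12 or site <> 'rain' → 73
sample_id=61: ph < 2 → 6
sample_id=62: ph < 11 and turbidity >= 81 → 115
sample_id=63: ph < 2 → 14

88, 200, 56, 36, 43, 90, 28, 75, 69, 59, 73, 6, 115, 14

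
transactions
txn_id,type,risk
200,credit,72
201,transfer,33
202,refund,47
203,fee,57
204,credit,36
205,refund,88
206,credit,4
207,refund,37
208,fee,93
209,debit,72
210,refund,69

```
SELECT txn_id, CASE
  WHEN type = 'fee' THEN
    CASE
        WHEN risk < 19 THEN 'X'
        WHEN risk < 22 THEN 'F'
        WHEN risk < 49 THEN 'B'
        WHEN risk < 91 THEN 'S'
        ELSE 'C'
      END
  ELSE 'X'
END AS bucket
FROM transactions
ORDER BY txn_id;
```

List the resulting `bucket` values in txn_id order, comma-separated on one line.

txn_id=200: type='credit' → outer ELSE → X
txn_id=201: type='transfer' → outer ELSE → X
txn_id=202: type='refund' → outer ELSE → X
txn_id=203: type='fee' → inner[risk < 91] → S
txn_id=204: type='credit' → outer ELSE → X
txn_id=205: type='refund' → outer ELSE → X
txn_id=206: type='credit' → outer ELSE → X
txn_id=207: type='refund' → outer ELSE → X
txn_id=208: type='fee' → inner[ELSE] → C
txn_id=209: type='debit' → outer ELSE → X
txn_id=210: type='refund' → outer ELSE → X

X, X, X, S, X, X, X, X, C, X, X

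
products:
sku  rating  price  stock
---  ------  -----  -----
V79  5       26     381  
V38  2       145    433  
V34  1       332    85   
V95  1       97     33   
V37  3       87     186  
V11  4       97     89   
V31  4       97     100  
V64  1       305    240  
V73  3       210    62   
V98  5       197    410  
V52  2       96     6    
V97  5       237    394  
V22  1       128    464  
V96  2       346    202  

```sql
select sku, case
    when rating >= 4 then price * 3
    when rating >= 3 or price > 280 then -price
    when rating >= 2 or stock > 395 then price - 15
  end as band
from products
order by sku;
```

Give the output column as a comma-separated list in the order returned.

291, 113, 291, -332, -87, 130, 81, -305, -210, 78, NULL, -346, 711, 591

sku=V11: rating >= 4 → 291
sku=V22: rating >= 2 or stock > 395 → 113
sku=V31: rating >= 4 → 291
sku=V34: rating >= 3 or price > 280 → -332
sku=V37: rating >= 3 or price > 280 → -87
sku=V38: rating >= 2 or stock > 395 → 130
sku=V52: rating >= 2 or stock > 395 → 81
sku=V64: rating >= 3 or price > 280 → -305
sku=V73: rating >= 3 or price > 280 → -210
sku=V79: rating >= 4 → 78
sku=V95: (no match → NULL) → NULL
sku=V96: rating >= 3 or price > 280 → -346
sku=V97: rating >= 4 → 711
sku=V98: rating >= 4 → 591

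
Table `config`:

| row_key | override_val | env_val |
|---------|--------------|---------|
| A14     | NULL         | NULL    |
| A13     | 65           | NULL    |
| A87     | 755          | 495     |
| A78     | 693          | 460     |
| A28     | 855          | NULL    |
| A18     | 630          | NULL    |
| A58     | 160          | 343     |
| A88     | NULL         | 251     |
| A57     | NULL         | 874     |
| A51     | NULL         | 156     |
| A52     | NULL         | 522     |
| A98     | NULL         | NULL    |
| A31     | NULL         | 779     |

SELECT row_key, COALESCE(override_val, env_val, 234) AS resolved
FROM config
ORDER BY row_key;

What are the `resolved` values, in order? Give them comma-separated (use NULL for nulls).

65, 234, 630, 855, 779, 156, 522, 874, 160, 693, 755, 251, 234

row_key=A13: override_val=65 → 65
row_key=A14: override_val=NULL, env_val=NULL, → literal 234 → 234
row_key=A18: override_val=630 → 630
row_key=A28: override_val=855 → 855
row_key=A31: override_val=NULL, env_val=779 → 779
row_key=A51: override_val=NULL, env_val=156 → 156
row_key=A52: override_val=NULL, env_val=522 → 522
row_key=A57: override_val=NULL, env_val=874 → 874
row_key=A58: override_val=160 → 160
row_key=A78: override_val=693 → 693
row_key=A87: override_val=755 → 755
row_key=A88: override_val=NULL, env_val=251 → 251
row_key=A98: override_val=NULL, env_val=NULL, → literal 234 → 234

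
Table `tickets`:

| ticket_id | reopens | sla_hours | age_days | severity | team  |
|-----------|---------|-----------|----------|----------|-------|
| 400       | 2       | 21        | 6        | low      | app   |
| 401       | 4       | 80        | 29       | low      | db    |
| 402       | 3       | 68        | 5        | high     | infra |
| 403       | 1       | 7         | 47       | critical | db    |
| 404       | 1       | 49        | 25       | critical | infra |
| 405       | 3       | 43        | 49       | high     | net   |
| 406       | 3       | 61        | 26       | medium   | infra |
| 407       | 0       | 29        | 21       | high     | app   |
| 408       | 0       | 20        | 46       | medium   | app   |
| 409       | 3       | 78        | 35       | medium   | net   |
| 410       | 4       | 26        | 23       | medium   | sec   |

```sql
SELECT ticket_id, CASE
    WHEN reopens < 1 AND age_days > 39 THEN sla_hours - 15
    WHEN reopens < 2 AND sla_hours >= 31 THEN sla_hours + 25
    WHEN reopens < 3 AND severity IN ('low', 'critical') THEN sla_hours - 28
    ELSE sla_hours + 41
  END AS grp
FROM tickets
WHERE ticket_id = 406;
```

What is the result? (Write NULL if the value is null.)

102

ticket_id = 406: reopens=3, sla_hours=61, age_days=26, severity=medium, team=infra.
reopens < 1 AND age_days > 39 → false
reopens < 2 AND sla_hours >= 31 → false
reopens < 3 AND severity IN ('low', 'critical') → false
No prior WHEN matched → ELSE → 102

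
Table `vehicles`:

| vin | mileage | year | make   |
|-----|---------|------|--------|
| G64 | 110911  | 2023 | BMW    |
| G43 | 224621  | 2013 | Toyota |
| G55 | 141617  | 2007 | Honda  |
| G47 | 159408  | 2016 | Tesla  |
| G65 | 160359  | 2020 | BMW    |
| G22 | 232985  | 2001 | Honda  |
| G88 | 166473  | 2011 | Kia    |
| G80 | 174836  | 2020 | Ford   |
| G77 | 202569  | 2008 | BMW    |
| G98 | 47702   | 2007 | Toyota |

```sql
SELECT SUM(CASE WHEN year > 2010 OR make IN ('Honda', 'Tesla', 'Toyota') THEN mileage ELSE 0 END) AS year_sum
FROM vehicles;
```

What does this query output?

vin=G64: ✓ → 110911
vin=G43: ✓ → 224621
vin=G55: ✓ → 141617
vin=G47: ✓ → 159408
vin=G65: ✓ → 160359
vin=G22: ✓ → 232985
vin=G88: ✓ → 166473
vin=G80: ✓ → 174836
vin=G77: ✗
vin=G98: ✓ → 47702
year_sum = 110911 + 224621 + 141617 + 159408 + 160359 + 232985 + 166473 + 174836 + 47702 = 1418912

1418912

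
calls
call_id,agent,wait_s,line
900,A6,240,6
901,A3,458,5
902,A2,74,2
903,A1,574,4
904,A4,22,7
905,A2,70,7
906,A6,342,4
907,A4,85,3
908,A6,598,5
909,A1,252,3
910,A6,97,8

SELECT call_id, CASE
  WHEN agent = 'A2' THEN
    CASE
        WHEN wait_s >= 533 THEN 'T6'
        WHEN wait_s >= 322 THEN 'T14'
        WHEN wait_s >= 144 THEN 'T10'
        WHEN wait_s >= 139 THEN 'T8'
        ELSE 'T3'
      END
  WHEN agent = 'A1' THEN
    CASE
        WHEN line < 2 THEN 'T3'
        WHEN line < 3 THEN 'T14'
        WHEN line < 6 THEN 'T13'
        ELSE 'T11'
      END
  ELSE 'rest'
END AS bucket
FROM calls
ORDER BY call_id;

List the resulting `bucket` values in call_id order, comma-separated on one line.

rest, rest, T3, T13, rest, T3, rest, rest, rest, T13, rest

call_id=900: agent='A6' → outer ELSE → rest
call_id=901: agent='A3' → outer ELSE → rest
call_id=902: agent='A2' → inner[ELSE] → T3
call_id=903: agent='A1' → inner[line < 6] → T13
call_id=904: agent='A4' → outer ELSE → rest
call_id=905: agent='A2' → inner[ELSE] → T3
call_id=906: agent='A6' → outer ELSE → rest
call_id=907: agent='A4' → outer ELSE → rest
call_id=908: agent='A6' → outer ELSE → rest
call_id=909: agent='A1' → inner[line < 6] → T13
call_id=910: agent='A6' → outer ELSE → rest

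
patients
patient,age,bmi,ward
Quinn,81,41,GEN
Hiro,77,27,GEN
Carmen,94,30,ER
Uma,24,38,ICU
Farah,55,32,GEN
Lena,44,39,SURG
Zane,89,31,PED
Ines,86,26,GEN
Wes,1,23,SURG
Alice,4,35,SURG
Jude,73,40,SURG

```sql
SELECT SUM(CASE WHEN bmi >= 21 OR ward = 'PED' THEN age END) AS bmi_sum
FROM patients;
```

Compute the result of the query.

628

patient=Quinn: ✓ → 81
patient=Hiro: ✓ → 77
patient=Carmen: ✓ → 94
patient=Uma: ✓ → 24
patient=Farah: ✓ → 55
patient=Lena: ✓ → 44
patient=Zane: ✓ → 89
patient=Ines: ✓ → 86
patient=Wes: ✓ → 1
patient=Alice: ✓ → 4
patient=Jude: ✓ → 73
bmi_sum = 81 + 77 + 94 + 24 + 55 + 44 + 89 + 86 + 1 + 4 + 73 = 628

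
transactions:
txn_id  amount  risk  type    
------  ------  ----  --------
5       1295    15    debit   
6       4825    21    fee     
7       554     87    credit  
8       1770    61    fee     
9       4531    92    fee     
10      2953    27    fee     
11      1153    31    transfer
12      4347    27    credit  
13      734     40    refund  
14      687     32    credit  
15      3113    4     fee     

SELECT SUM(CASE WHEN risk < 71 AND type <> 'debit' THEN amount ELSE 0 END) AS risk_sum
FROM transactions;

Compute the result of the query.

txn_id=5: ✗
txn_id=6: ✓ → 4825
txn_id=7: ✗
txn_id=8: ✓ → 1770
txn_id=9: ✗
txn_id=10: ✓ → 2953
txn_id=11: ✓ → 1153
txn_id=12: ✓ → 4347
txn_id=13: ✓ → 734
txn_id=14: ✓ → 687
txn_id=15: ✓ → 3113
risk_sum = 4825 + 1770 + 2953 + 1153 + 4347 + 734 + 687 + 3113 = 19582

19582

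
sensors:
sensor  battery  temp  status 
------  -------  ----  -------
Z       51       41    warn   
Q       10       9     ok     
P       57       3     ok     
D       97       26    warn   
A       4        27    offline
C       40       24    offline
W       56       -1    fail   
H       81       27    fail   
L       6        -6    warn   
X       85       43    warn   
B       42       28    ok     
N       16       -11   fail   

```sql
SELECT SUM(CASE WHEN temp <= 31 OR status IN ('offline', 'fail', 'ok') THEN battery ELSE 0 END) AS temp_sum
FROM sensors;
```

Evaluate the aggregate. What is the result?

sensor=Z: ✗
sensor=Q: ✓ → 10
sensor=P: ✓ → 57
sensor=D: ✓ → 97
sensor=A: ✓ → 4
sensor=C: ✓ → 40
sensor=W: ✓ → 56
sensor=H: ✓ → 81
sensor=L: ✓ → 6
sensor=X: ✗
sensor=B: ✓ → 42
sensor=N: ✓ → 16
temp_sum = 10 + 57 + 97 + 4 + 40 + 56 + 81 + 6 + 42 + 16 = 409

409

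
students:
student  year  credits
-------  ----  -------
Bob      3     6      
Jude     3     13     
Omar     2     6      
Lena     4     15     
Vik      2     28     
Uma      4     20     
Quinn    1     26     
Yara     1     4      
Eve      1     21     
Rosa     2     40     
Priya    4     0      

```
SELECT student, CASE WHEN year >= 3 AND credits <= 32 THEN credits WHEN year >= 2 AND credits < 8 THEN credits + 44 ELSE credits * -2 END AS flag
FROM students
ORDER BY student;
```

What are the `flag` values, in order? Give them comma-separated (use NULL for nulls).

6, -42, 13, 15, 50, 0, -52, -80, 20, -56, -8

student=Bob: year >= 3 AND credits <= 32 → 6
student=Eve: ELSE → -42
student=Jude: year >= 3 AND credits <= 32 → 13
student=Lena: year >= 3 AND credits <= 32 → 15
student=Omar: year >= 2 AND credits < 8 → 50
student=Priya: year >= 3 AND credits <= 32 → 0
student=Quinn: ELSE → -52
student=Rosa: ELSE → -80
student=Uma: year >= 3 AND credits <= 32 → 20
student=Vik: ELSE → -56
student=Yara: ELSE → -8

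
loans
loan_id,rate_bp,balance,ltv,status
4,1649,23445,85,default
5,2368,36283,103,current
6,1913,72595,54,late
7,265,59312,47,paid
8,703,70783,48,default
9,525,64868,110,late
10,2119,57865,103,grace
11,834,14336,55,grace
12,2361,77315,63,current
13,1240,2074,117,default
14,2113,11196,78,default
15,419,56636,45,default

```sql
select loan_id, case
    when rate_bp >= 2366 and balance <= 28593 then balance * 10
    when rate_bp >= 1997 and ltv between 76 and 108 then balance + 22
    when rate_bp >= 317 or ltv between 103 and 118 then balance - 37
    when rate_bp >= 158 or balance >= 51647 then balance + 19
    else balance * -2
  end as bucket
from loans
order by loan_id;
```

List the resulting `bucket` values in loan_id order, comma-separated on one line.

23408, 36305, 72558, 59331, 70746, 64831, 57887, 14299, 77278, 2037, 11218, 56599

loan_id=4: rate_bp >= 317 or ltv between 103 and 118 → 23408
loan_id=5: rate_bp >= 1997 and ltv between 76 and 108 → 36305
loan_id=6: rate_bp >= 317 or ltv between 103 and 118 → 72558
loan_id=7: rate_bp >= 158 or balance >= 51647 → 59331
loan_id=8: rate_bp >= 317 or ltv between 103 and 118 → 70746
loan_id=9: rate_bp >= 317 or ltv between 103 and 118 → 64831
loan_id=10: rate_bp >= 1997 and ltv between 76 and 108 → 57887
loan_id=11: rate_bp >= 317 or ltv between 103 and 118 → 14299
loan_id=12: rate_bp >= 317 or ltv between 103 and 118 → 77278
loan_id=13: rate_bp >= 317 or ltv between 103 and 118 → 2037
loan_id=14: rate_bp >= 1997 and ltv between 76 and 108 → 11218
loan_id=15: rate_bp >= 317 or ltv between 103 and 118 → 56599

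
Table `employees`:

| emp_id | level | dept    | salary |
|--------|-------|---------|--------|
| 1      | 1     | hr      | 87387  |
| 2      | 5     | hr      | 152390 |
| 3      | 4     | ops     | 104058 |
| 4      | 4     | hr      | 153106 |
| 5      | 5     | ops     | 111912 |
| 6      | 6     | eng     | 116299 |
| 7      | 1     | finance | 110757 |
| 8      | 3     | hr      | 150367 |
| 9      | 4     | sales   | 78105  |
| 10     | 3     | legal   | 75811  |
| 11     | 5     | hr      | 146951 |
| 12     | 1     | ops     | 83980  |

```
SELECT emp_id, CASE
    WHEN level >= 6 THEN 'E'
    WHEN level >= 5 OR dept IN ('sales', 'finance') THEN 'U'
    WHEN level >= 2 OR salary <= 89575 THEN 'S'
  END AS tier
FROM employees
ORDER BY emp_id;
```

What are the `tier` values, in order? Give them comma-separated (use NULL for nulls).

S, U, S, S, U, E, U, S, U, S, U, S

emp_id=1: level >= 2 OR salary <= 89575 → S
emp_id=2: level >= 5 OR dept IN ('sales', 'finance') → U
emp_id=3: level >= 2 OR salary <= 89575 → S
emp_id=4: level >= 2 OR salary <= 89575 → S
emp_id=5: level >= 5 OR dept IN ('sales', 'finance') → U
emp_id=6: level >= 6 → E
emp_id=7: level >= 5 OR dept IN ('sales', 'finance') → U
emp_id=8: level >= 2 OR salary <= 89575 → S
emp_id=9: level >= 5 OR dept IN ('sales', 'finance') → U
emp_id=10: level >= 2 OR salary <= 89575 → S
emp_id=11: level >= 5 OR dept IN ('sales', 'finance') → U
emp_id=12: level >= 2 OR salary <= 89575 → S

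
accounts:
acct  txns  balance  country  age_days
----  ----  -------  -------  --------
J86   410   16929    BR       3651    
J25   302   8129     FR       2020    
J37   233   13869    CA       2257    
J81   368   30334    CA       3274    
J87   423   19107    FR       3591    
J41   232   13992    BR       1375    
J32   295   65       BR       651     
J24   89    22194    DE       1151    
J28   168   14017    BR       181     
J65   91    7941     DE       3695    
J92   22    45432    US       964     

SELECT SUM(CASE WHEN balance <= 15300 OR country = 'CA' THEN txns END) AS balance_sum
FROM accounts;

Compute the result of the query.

1689

acct=J86: ✗
acct=J25: ✓ → 302
acct=J37: ✓ → 233
acct=J81: ✓ → 368
acct=J87: ✗
acct=J41: ✓ → 232
acct=J32: ✓ → 295
acct=J24: ✗
acct=J28: ✓ → 168
acct=J65: ✓ → 91
acct=J92: ✗
balance_sum = 302 + 233 + 368 + 232 + 295 + 168 + 91 = 1689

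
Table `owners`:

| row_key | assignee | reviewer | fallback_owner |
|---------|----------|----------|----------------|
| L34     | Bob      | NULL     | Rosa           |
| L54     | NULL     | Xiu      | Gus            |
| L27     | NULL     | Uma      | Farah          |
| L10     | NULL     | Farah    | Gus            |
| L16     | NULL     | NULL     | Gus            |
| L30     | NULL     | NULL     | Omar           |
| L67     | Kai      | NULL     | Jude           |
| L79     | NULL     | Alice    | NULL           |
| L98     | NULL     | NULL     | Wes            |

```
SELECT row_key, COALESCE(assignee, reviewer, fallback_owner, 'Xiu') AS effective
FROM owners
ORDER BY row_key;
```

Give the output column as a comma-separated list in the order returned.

Farah, Gus, Uma, Omar, Bob, Xiu, Kai, Alice, Wes

row_key=L10: assignee=NULL, reviewer=Farah → Farah
row_key=L16: assignee=NULL, reviewer=NULL, fallback_owner=Gus → Gus
row_key=L27: assignee=NULL, reviewer=Uma → Uma
row_key=L30: assignee=NULL, reviewer=NULL, fallback_owner=Omar → Omar
row_key=L34: assignee=Bob → Bob
row_key=L54: assignee=NULL, reviewer=Xiu → Xiu
row_key=L67: assignee=Kai → Kai
row_key=L79: assignee=NULL, reviewer=Alice → Alice
row_key=L98: assignee=NULL, reviewer=NULL, fallback_owner=Wes → Wes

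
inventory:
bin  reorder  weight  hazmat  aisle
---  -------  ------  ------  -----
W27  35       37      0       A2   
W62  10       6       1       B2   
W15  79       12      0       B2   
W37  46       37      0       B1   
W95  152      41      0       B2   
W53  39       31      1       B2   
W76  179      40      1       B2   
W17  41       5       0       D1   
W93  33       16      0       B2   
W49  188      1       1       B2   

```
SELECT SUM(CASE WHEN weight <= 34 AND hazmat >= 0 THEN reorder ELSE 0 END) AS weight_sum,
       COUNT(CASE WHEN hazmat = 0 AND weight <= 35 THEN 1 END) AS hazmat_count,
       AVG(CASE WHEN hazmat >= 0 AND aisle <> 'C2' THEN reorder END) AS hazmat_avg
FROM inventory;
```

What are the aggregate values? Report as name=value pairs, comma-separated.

weight_sum=390, hazmat_count=3, hazmat_avg=80.2

[weight_sum: weight <= 34 AND hazmat >= 0]
bin=W27: ✗
bin=W62: ✓ → 10
bin=W15: ✓ → 79
bin=W37: ✗
bin=W95: ✗
bin=W53: ✓ → 39
bin=W76: ✗
bin=W17: ✓ → 41
bin=W93: ✓ → 33
bin=W49: ✓ → 188
weight_sum = 10 + 79 + 39 + 41 + 33 + 188 = 390
—
[hazmat_count: hazmat = 0 AND weight <= 35]
bin=W27: ✗
bin=W62: ✗
bin=W15: ✓ → 1
bin=W37: ✗
bin=W95: ✗
bin=W53: ✗
bin=W76: ✗
bin=W17: ✓ → 1
bin=W93: ✓ → 1
bin=W49: ✗
hazmat_count = COUNT(1, 1, 1) = 3
—
[hazmat_avg: hazmat >= 0 AND aisle <> 'C2']
bin=W27: ✓ → 35
bin=W62: ✓ → 10
bin=W15: ✓ → 79
bin=W37: ✓ → 46
bin=W95: ✓ → 152
bin=W53: ✓ → 39
bin=W76: ✓ → 179
bin=W17: ✓ → 41
bin=W93: ✓ → 33
bin=W49: ✓ → 188
hazmat_avg = (35 + 10 + 79 + 46 + 152 + 39 + 179 + 41 + 33 + 188) / 10 = 80.2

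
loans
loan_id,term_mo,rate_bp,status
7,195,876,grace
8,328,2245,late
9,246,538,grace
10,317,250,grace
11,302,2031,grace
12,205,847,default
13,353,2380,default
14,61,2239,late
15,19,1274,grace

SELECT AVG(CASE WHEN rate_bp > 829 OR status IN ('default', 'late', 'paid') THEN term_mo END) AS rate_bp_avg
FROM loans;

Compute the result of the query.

209

loan_id=7: ✓ → 195
loan_id=8: ✓ → 328
loan_id=9: ✗
loan_id=10: ✗
loan_id=11: ✓ → 302
loan_id=12: ✓ → 205
loan_id=13: ✓ → 353
loan_id=14: ✓ → 61
loan_id=15: ✓ → 19
rate_bp_avg = (195 + 328 + 302 + 205 + 353 + 61 + 19) / 7 = 209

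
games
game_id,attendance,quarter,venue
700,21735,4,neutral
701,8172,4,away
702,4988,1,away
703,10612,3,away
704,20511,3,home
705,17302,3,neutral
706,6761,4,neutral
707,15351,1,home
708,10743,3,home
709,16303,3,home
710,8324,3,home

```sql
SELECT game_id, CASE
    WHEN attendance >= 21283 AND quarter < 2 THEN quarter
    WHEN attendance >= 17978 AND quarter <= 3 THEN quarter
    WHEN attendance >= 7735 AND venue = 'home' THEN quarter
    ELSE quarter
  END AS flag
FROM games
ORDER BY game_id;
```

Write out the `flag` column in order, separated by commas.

game_id=700: ELSE → 4
game_id=701: ELSE → 4
game_id=702: ELSE → 1
game_id=703: ELSE → 3
game_id=704: attendance >= 17978 AND quarter <= 3 → 3
game_id=705: ELSE → 3
game_id=706: ELSE → 4
game_id=707: attendance >= 7735 AND venue = 'home' → 1
game_id=708: attendance >= 7735 AND venue = 'home' → 3
game_id=709: attendance >= 7735 AND venue = 'home' → 3
game_id=710: attendance >= 7735 AND venue = 'home' → 3

4, 4, 1, 3, 3, 3, 4, 1, 3, 3, 3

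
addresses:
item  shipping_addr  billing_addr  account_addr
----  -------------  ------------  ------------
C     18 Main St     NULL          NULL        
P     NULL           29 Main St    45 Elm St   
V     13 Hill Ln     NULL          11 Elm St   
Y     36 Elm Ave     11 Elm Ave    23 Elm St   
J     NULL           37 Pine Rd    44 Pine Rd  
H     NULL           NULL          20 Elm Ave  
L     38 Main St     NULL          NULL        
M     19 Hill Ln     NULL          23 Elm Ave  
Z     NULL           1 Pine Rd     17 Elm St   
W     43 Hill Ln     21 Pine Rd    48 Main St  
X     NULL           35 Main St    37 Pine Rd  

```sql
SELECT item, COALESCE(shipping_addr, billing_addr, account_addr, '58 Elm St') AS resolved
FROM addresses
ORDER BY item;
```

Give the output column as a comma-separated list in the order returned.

item=C: shipping_addr=18 Main St → 18 Main St
item=H: shipping_addr=NULL, billing_addr=NULL, account_addr=20 Elm Ave → 20 Elm Ave
item=J: shipping_addr=NULL, billing_addr=37 Pine Rd → 37 Pine Rd
item=L: shipping_addr=38 Main St → 38 Main St
item=M: shipping_addr=19 Hill Ln → 19 Hill Ln
item=P: shipping_addr=NULL, billing_addr=29 Main St → 29 Main St
item=V: shipping_addr=13 Hill Ln → 13 Hill Ln
item=W: shipping_addr=43 Hill Ln → 43 Hill Ln
item=X: shipping_addr=NULL, billing_addr=35 Main St → 35 Main St
item=Y: shipping_addr=36 Elm Ave → 36 Elm Ave
item=Z: shipping_addr=NULL, billing_addr=1 Pine Rd → 1 Pine Rd

18 Main St, 20 Elm Ave, 37 Pine Rd, 38 Main St, 19 Hill Ln, 29 Main St, 13 Hill Ln, 43 Hill Ln, 35 Main St, 36 Elm Ave, 1 Pine Rd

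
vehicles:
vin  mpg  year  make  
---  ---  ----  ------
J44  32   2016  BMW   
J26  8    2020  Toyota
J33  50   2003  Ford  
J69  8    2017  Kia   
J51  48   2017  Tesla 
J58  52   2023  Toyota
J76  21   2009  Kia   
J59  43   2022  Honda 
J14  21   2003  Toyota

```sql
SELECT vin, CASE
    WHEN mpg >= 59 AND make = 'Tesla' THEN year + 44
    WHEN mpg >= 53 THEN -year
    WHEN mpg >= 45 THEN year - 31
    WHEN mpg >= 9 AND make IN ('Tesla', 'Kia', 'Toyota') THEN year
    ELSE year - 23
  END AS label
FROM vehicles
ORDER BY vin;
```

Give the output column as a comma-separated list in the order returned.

2003, 1997, 1972, 1993, 1986, 1992, 1999, 1994, 2009

vin=J14: mpg >= 9 AND make IN ('Tesla', 'Kia', 'Toyota') → 2003
vin=J26: ELSE → 1997
vin=J33: mpg >= 45 → 1972
vin=J44: ELSE → 1993
vin=J51: mpg >= 45 → 1986
vin=J58: mpg >= 45 → 1992
vin=J59: ELSE → 1999
vin=J69: ELSE → 1994
vin=J76: mpg >= 9 AND make IN ('Tesla', 'Kia', 'Toyota') → 2009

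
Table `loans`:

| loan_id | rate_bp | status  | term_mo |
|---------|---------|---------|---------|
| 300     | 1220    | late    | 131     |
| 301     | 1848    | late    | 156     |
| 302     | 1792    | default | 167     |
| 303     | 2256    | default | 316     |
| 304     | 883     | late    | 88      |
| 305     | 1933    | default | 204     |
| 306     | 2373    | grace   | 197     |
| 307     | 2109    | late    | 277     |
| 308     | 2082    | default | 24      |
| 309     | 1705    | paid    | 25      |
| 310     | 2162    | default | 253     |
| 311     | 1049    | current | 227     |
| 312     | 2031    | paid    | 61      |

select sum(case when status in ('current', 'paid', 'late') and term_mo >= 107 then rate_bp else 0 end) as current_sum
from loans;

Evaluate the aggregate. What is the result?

loan_id=300: ✓ → 1220
loan_id=301: ✓ → 1848
loan_id=302: ✗
loan_id=303: ✗
loan_id=304: ✗
loan_id=305: ✗
loan_id=306: ✗
loan_id=307: ✓ → 2109
loan_id=308: ✗
loan_id=309: ✗
loan_id=310: ✗
loan_id=311: ✓ → 1049
loan_id=312: ✗
current_sum = 1220 + 1848 + 2109 + 1049 = 6226

6226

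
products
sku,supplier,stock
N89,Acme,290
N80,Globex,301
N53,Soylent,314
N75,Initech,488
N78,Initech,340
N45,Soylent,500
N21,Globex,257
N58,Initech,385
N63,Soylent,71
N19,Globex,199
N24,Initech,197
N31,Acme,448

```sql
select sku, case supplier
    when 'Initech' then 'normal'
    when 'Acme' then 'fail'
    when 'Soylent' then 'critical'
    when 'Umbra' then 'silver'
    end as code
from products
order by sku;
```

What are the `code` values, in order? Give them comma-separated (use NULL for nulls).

NULL, NULL, normal, fail, critical, critical, normal, critical, normal, normal, NULL, fail

sku=N19: (no match → NULL) → NULL
sku=N21: (no match → NULL) → NULL
sku=N24: supplier='Initech' → normal
sku=N31: supplier='Acme' → fail
sku=N45: supplier='Soylent' → critical
sku=N53: supplier='Soylent' → critical
sku=N58: supplier='Initech' → normal
sku=N63: supplier='Soylent' → critical
sku=N75: supplier='Initech' → normal
sku=N78: supplier='Initech' → normal
sku=N80: (no match → NULL) → NULL
sku=N89: supplier='Acme' → fail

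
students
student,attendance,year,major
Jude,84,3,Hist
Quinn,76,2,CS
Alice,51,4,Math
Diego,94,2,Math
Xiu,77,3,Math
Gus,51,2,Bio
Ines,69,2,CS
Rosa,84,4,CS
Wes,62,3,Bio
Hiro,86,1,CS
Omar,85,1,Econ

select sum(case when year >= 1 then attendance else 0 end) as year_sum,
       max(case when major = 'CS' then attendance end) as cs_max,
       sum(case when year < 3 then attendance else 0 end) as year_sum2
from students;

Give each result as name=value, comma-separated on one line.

[year_sum: year >= 1]
student=Jude: ✓ → 84
student=Quinn: ✓ → 76
student=Alice: ✓ → 51
student=Diego: ✓ → 94
student=Xiu: ✓ → 77
student=Gus: ✓ → 51
student=Ines: ✓ → 69
student=Rosa: ✓ → 84
student=Wes: ✓ → 62
student=Hiro: ✓ → 86
student=Omar: ✓ → 85
year_sum = 84 + 76 + 51 + 94 + 77 + 51 + 69 + 84 + 62 + 86 + 85 = 819
—
[cs_max: major = 'CS']
student=Jude: ✗
student=Quinn: ✓ → 76
student=Alice: ✗
student=Diego: ✗
student=Xiu: ✗
student=Gus: ✗
student=Ines: ✓ → 69
student=Rosa: ✓ → 84
student=Wes: ✗
student=Hiro: ✓ → 86
student=Omar: ✗
cs_max = MAX(76, 69, 84, 86) = 86
—
[year_sum2: year < 3]
student=Jude: ✗
student=Quinn: ✓ → 76
student=Alice: ✗
student=Diego: ✓ → 94
student=Xiu: ✗
student=Gus: ✓ → 51
student=Ines: ✓ → 69
student=Rosa: ✗
student=Wes: ✗
student=Hiro: ✓ → 86
student=Omar: ✓ → 85
year_sum2 = 76 + 94 + 51 + 69 + 86 + 85 = 461

year_sum=819, cs_max=86, year_sum2=461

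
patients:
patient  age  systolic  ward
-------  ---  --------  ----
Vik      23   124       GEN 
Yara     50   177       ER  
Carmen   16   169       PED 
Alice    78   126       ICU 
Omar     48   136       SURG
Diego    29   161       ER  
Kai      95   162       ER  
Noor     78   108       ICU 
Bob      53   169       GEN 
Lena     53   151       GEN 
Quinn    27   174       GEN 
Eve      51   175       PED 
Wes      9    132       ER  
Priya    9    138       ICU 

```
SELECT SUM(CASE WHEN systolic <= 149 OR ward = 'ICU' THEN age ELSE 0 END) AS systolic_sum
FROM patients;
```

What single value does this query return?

patient=Vik: ✓ → 23
patient=Yara: ✗
patient=Carmen: ✗
patient=Alice: ✓ → 78
patient=Omar: ✓ → 48
patient=Diego: ✗
patient=Kai: ✗
patient=Noor: ✓ → 78
patient=Bob: ✗
patient=Lena: ✗
patient=Quinn: ✗
patient=Eve: ✗
patient=Wes: ✓ → 9
patient=Priya: ✓ → 9
systolic_sum = 23 + 78 + 48 + 78 + 9 + 9 = 245

245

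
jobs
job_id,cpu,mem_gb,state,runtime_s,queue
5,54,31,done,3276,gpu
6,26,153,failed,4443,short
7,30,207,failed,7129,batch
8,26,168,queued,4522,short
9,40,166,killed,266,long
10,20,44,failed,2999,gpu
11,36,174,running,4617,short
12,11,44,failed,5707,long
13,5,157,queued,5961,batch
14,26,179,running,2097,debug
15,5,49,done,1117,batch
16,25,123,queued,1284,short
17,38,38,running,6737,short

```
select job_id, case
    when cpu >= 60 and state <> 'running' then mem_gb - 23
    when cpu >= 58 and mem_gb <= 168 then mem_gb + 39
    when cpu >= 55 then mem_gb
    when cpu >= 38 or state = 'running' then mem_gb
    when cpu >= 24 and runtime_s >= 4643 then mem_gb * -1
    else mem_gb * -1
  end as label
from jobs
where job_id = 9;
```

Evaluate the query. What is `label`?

job_id = 9: cpu=40, mem_gb=166, state=killed, runtime_s=266, queue=long.
cpu >= 60 and state <> 'running' → false
cpu >= 58 and mem_gb <= 168 → false
cpu >= 55 → false
cpu >= 38 or state = 'running' → true → 166

166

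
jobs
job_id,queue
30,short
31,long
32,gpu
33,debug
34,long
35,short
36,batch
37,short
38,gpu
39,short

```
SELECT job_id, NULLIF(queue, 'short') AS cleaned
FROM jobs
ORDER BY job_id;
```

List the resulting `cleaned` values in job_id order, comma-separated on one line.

job_id=30: queue=short vs short: equal → NULL
job_id=31: queue=long vs short: differ → long
job_id=32: queue=gpu vs short: differ → gpu
job_id=33: queue=debug vs short: differ → debug
job_id=34: queue=long vs short: differ → long
job_id=35: queue=short vs short: equal → NULL
job_id=36: queue=batch vs short: differ → batch
job_id=37: queue=short vs short: equal → NULL
job_id=38: queue=gpu vs short: differ → gpu
job_id=39: queue=short vs short: equal → NULL

NULL, long, gpu, debug, long, NULL, batch, NULL, gpu, NULL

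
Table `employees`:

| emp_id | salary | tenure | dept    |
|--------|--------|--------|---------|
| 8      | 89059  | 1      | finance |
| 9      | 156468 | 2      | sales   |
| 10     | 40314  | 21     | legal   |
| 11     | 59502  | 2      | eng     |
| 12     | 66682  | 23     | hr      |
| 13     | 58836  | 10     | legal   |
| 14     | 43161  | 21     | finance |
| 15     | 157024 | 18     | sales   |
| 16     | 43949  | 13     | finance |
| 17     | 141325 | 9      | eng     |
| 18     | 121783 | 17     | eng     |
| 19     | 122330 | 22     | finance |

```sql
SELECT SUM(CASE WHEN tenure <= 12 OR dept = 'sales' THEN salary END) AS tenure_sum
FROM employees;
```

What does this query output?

662214

emp_id=8: ✓ → 89059
emp_id=9: ✓ → 156468
emp_id=10: ✗
emp_id=11: ✓ → 59502
emp_id=12: ✗
emp_id=13: ✓ → 58836
emp_id=14: ✗
emp_id=15: ✓ → 157024
emp_id=16: ✗
emp_id=17: ✓ → 141325
emp_id=18: ✗
emp_id=19: ✗
tenure_sum = 89059 + 156468 + 59502 + 58836 + 157024 + 141325 = 662214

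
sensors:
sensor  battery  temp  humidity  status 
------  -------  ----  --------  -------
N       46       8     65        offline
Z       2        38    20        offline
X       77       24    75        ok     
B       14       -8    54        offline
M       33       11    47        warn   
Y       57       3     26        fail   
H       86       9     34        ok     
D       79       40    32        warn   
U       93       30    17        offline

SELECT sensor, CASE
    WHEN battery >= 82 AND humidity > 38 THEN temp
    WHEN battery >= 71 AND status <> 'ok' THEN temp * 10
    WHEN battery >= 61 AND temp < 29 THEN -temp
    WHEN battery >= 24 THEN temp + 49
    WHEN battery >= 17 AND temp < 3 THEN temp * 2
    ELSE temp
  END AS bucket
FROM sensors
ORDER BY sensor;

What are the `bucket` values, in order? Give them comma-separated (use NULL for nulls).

-8, 400, -9, 60, 57, 300, -24, 52, 38

sensor=B: ELSE → -8
sensor=D: battery >= 71 AND status <> 'ok' → 400
sensor=H: battery >= 61 AND temp < 29 → -9
sensor=M: battery >= 24 → 60
sensor=N: battery >= 24 → 57
sensor=U: battery >= 71 AND status <> 'ok' → 300
sensor=X: battery >= 61 AND temp < 29 → -24
sensor=Y: battery >= 24 → 52
sensor=Z: ELSE → 38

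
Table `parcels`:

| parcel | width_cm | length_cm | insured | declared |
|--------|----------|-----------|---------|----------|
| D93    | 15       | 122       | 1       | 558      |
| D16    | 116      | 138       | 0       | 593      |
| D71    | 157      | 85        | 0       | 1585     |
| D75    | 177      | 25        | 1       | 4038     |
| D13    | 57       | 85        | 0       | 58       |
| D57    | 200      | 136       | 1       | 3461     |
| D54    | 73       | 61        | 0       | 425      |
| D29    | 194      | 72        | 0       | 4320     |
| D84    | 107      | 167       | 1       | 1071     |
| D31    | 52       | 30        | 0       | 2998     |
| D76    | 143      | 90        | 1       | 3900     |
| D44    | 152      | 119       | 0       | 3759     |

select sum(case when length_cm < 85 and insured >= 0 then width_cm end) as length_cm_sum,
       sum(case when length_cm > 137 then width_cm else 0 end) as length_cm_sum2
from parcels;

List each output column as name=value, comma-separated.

[length_cm_sum: length_cm < 85 and insured >= 0]
parcel=D93: ✗
parcel=D16: ✗
parcel=D71: ✗
parcel=D75: ✓ → 177
parcel=D13: ✗
parcel=D57: ✗
parcel=D54: ✓ → 73
parcel=D29: ✓ → 194
parcel=D84: ✗
parcel=D31: ✓ → 52
parcel=D76: ✗
parcel=D44: ✗
length_cm_sum = 177 + 73 + 194 + 52 = 496
—
[length_cm_sum2: length_cm > 137]
parcel=D93: ✗
parcel=D16: ✓ → 116
parcel=D71: ✗
parcel=D75: ✗
parcel=D13: ✗
parcel=D57: ✗
parcel=D54: ✗
parcel=D29: ✗
parcel=D84: ✓ → 107
parcel=D31: ✗
parcel=D76: ✗
parcel=D44: ✗
length_cm_sum2 = 116 + 107 = 223

length_cm_sum=496, length_cm_sum2=223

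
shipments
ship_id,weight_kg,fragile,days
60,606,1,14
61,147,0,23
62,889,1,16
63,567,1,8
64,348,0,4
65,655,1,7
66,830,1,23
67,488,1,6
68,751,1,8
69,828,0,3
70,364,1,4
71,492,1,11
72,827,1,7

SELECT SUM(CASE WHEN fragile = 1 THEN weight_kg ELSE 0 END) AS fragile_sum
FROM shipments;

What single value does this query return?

6469

ship_id=60: ✓ → 606
ship_id=61: ✗
ship_id=62: ✓ → 889
ship_id=63: ✓ → 567
ship_id=64: ✗
ship_id=65: ✓ → 655
ship_id=66: ✓ → 830
ship_id=67: ✓ → 488
ship_id=68: ✓ → 751
ship_id=69: ✗
ship_id=70: ✓ → 364
ship_id=71: ✓ → 492
ship_id=72: ✓ → 827
fragile_sum = 606 + 889 + 567 + 655 + 830 + 488 + 751 + 364 + 492 + 827 = 6469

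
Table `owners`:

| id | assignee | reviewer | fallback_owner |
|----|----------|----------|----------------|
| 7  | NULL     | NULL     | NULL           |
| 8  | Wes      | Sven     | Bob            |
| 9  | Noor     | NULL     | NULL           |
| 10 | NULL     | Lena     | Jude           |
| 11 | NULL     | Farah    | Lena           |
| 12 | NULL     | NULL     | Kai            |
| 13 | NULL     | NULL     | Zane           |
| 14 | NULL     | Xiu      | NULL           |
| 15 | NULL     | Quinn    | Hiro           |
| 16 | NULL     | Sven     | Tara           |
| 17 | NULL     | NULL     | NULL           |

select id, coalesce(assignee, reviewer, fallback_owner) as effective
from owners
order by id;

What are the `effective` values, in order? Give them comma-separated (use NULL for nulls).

NULL, Wes, Noor, Lena, Farah, Kai, Zane, Xiu, Quinn, Sven, NULL

id=7: assignee=NULL, reviewer=NULL, fallback_owner=NULL (all NULL) → NULL
id=8: assignee=Wes → Wes
id=9: assignee=Noor → Noor
id=10: assignee=NULL, reviewer=Lena → Lena
id=11: assignee=NULL, reviewer=Farah → Farah
id=12: assignee=NULL, reviewer=NULL, fallback_owner=Kai → Kai
id=13: assignee=NULL, reviewer=NULL, fallback_owner=Zane → Zane
id=14: assignee=NULL, reviewer=Xiu → Xiu
id=15: assignee=NULL, reviewer=Quinn → Quinn
id=16: assignee=NULL, reviewer=Sven → Sven
id=17: assignee=NULL, reviewer=NULL, fallback_owner=NULL (all NULL) → NULL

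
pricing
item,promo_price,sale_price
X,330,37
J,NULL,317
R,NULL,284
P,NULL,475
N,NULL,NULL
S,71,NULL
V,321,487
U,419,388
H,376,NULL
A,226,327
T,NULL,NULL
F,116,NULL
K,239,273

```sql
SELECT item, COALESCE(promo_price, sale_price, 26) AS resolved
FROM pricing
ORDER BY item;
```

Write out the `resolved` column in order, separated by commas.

226, 116, 376, 317, 239, 26, 475, 284, 71, 26, 419, 321, 330

item=A: promo_price=226 → 226
item=F: promo_price=116 → 116
item=H: promo_price=376 → 376
item=J: promo_price=NULL, sale_price=317 → 317
item=K: promo_price=239 → 239
item=N: promo_price=NULL, sale_price=NULL, → literal 26 → 26
item=P: promo_price=NULL, sale_price=475 → 475
item=R: promo_price=NULL, sale_price=284 → 284
item=S: promo_price=71 → 71
item=T: promo_price=NULL, sale_price=NULL, → literal 26 → 26
item=U: promo_price=419 → 419
item=V: promo_price=321 → 321
item=X: promo_price=330 → 330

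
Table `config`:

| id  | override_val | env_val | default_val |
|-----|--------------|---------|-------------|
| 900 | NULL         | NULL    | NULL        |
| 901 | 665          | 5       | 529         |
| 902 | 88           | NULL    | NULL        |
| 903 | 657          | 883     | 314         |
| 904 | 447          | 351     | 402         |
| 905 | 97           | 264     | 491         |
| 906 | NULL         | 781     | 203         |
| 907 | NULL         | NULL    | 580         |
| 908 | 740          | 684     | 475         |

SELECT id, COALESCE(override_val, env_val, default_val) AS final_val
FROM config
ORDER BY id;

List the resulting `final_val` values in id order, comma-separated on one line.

NULL, 665, 88, 657, 447, 97, 781, 580, 740

id=900: override_val=NULL, env_val=NULL, default_val=NULL (all NULL) → NULL
id=901: override_val=665 → 665
id=902: override_val=88 → 88
id=903: override_val=657 → 657
id=904: override_val=447 → 447
id=905: override_val=97 → 97
id=906: override_val=NULL, env_val=781 → 781
id=907: override_val=NULL, env_val=NULL, default_val=580 → 580
id=908: override_val=740 → 740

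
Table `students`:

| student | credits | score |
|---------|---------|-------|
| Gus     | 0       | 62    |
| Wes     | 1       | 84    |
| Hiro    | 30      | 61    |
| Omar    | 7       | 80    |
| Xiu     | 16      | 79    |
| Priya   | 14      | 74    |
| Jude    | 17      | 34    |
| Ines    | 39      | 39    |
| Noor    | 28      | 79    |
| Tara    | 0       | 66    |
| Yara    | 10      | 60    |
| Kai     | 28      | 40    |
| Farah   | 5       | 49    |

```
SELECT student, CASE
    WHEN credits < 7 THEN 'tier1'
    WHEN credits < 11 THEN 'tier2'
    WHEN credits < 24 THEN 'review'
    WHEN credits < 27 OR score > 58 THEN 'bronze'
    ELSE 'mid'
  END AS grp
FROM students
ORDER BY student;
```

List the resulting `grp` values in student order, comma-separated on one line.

tier1, tier1, bronze, mid, review, mid, bronze, tier2, review, tier1, tier1, review, tier2

student=Farah: credits < 7 → tier1
student=Gus: credits < 7 → tier1
student=Hiro: credits < 27 OR score > 58 → bronze
student=Ines: ELSE → mid
student=Jude: credits < 24 → review
student=Kai: ELSE → mid
student=Noor: credits < 27 OR score > 58 → bronze
student=Omar: credits < 11 → tier2
student=Priya: credits < 24 → review
student=Tara: credits < 7 → tier1
student=Wes: credits < 7 → tier1
student=Xiu: credits < 24 → review
student=Yara: credits < 11 → tier2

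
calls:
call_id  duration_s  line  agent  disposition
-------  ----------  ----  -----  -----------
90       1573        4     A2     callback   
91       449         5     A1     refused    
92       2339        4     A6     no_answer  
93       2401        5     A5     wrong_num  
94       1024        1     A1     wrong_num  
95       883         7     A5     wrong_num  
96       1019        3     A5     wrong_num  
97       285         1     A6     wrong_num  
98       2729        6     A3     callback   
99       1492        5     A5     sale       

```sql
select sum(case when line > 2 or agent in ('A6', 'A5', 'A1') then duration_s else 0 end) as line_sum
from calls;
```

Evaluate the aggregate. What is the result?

14194

call_id=90: ✓ → 1573
call_id=91: ✓ → 449
call_id=92: ✓ → 2339
call_id=93: ✓ → 2401
call_id=94: ✓ → 1024
call_id=95: ✓ → 883
call_id=96: ✓ → 1019
call_id=97: ✓ → 285
call_id=98: ✓ → 2729
call_id=99: ✓ → 1492
line_sum = 1573 + 449 + 2339 + 2401 + 1024 + 883 + 1019 + 285 + 2729 + 1492 = 14194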